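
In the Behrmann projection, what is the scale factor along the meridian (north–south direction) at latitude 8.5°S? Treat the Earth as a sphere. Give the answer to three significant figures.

The Behrmann projection is cylindrical equal-area with φ₀ = 30°. For cylindrical equal-area with standard parallel φ₀, h = cos φ / cos φ₀ and k = cos φ₀ / cos φ, so h·k = 1.
h = cos 8.5° / cos 30° = 0.9890/0.8660 = 1.142.

1.14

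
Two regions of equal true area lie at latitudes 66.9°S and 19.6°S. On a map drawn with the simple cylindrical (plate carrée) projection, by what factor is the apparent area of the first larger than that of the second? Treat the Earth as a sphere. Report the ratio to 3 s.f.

For the equirectangular projection with φ₀ = 0 (plate carrée), h = 1 along meridians and k = sec φ along parallels.
Areal scale at 66.9°: h·k = 1.000 × 2.549 = 2.549.
Areal scale at 19.6°: h·k = 1.000 × 1.062 = 1.062.
Ratio = 2.549/1.062 ≈ 2.40.

2.40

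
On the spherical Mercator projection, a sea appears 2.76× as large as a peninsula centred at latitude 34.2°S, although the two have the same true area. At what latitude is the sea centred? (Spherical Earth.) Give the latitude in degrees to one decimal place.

60.1°

Mercator areal scale is sec²φ, so apparent-area ratio = sec²φ₁ / sec²φ₂ = cos²φ₂ / cos²φ₁.
cos²φ₂ / cos²φ₁ = 2.76  ⇒  cos φ₁ = cos 34.2° / √2.76 = 0.8271/1.661 = 0.4978.
φ₁ = arccos(0.4978) ≈ 60.1°.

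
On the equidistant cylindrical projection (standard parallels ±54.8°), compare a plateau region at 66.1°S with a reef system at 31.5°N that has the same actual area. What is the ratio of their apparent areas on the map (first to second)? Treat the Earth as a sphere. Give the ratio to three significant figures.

With standard parallel φ₀ = 54.8°, the equirectangular projection gives x = Rλ cos φ₀, y = Rφ, so h = 1 and k = cos 54.8° / cos φ.
Areal scale at 66.1°: h·k = 1.000 × 1.423 = 1.423.
Areal scale at 31.5°: h·k = 1.000 × 0.6761 = 0.6761.
Ratio = 1.423/0.6761 ≈ 2.10.

2.10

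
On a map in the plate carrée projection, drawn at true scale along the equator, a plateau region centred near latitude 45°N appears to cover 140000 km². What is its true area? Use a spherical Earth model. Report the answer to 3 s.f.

For the equirectangular projection with φ₀ = 0 (plate carrée), h = 1 along meridians and k = sec φ along parallels.
Areal scale = h·k = 1 × sec φ; at 45°, h = 1.000, k = 1.414, so h·k = 1.414.
True area = apparent / (areal scale) = 140000 / 1.414 ≈ 99000 km².

99000 km²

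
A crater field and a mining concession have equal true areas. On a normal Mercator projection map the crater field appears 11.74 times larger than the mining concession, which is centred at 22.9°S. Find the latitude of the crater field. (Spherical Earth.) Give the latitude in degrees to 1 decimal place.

On Mercator, (apparent₁)/(apparent₂) = sec²φ₁ / sec²φ₂ when true areas are equal.
cos²φ₂ / cos²φ₁ = 11.74  ⇒  cos φ₁ = cos 22.9° / √11.74 = 0.9212/3.426 = 0.2689.
φ₁ = arccos(0.2689) ≈ 74.4°.

74.4°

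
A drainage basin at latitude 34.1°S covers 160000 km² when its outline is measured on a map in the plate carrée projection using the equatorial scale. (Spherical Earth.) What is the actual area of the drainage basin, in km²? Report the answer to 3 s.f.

132000 km²

Plate carrée maps x = Rλ, y = Rφ. The meridian scale is h = 1 and the parallel scale is k = 1/cos φ = sec φ.
Areal scale = h·k = 1 × sec φ; at 34.1°, h = 1.000, k = 1.208, so h·k = 1.208.
True area = apparent / (areal scale) = 160000 / 1.208 ≈ 132000 km².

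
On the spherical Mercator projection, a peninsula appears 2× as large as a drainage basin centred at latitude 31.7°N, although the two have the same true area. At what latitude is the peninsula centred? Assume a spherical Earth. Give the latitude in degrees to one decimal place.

53.0°

For equal true areas on Mercator, apparent areas scale as sec²φ, so the ratio is cos²φ₂ / cos²φ₁.
cos²φ₂ / cos²φ₁ = 2  ⇒  cos φ₁ = cos 31.7° / √2 = 0.8508/1.414 = 0.6016.
φ₁ = arccos(0.6016) ≈ 53.0°.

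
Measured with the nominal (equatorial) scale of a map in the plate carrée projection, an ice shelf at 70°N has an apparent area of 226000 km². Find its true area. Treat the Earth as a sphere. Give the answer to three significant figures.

For the equirectangular projection with φ₀ = 0 (plate carrée), h = 1 along meridians and k = sec φ along parallels.
Areal scale = h·k = 1 × sec φ; at 70°, h = 1.000, k = 2.924, so h·k = 2.924.
True area = apparent / (areal scale) = 226000 / 2.924 ≈ 77300 km².

77300 km²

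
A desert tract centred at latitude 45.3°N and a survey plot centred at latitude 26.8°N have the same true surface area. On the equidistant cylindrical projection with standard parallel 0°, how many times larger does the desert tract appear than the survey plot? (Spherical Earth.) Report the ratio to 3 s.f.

Plate carrée maps x = Rλ, y = Rφ. The meridian scale is h = 1 and the parallel scale is k = 1/cos φ = sec φ.
Areal scale at 45.3°: h·k = 1.000 × 1.422 = 1.422.
Areal scale at 26.8°: h·k = 1.000 × 1.120 = 1.120.
Ratio = 1.422/1.120 ≈ 1.27.

1.27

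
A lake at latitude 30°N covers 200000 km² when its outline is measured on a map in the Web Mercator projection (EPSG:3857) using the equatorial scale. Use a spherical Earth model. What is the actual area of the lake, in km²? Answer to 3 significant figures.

150000 km²

The Mercator projection is conformal; its linear scale factor is the same in every direction and equals sec φ = 1/cos φ.
Areal scale = k² = sec²φ = 1/cos²(30°) = 1/0.8660² = 1.333.
True area = apparent / (areal scale) = 200000 / 1.333 ≈ 150000 km².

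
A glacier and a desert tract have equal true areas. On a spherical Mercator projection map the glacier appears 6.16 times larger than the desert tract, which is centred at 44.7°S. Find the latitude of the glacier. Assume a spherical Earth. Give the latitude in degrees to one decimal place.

73.4°

On Mercator, (apparent₁)/(apparent₂) = sec²φ₁ / sec²φ₂ when true areas are equal.
cos²φ₂ / cos²φ₁ = 6.16  ⇒  cos φ₁ = cos 44.7° / √6.16 = 0.7108/2.482 = 0.2864.
φ₁ = arccos(0.2864) ≈ 73.4°.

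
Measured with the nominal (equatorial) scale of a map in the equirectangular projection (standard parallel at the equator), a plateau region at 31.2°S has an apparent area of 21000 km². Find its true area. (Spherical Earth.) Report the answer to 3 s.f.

18000 km²

For the equirectangular projection with φ₀ = 0 (plate carrée), h = 1 along meridians and k = sec φ along parallels.
Areal scale = h·k = 1 × sec φ; at 31.2°, h = 1.000, k = 1.169, so h·k = 1.169.
True area = apparent / (areal scale) = 21000 / 1.169 ≈ 18000 km².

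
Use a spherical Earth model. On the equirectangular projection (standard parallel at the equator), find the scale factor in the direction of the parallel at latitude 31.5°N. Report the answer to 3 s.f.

1.17

Plate carrée maps x = Rλ, y = Rφ. The meridian scale is h = 1 and the parallel scale is k = 1/cos φ = sec φ.
k = 1/cos 31.5° = 1/0.8526 = 1.173.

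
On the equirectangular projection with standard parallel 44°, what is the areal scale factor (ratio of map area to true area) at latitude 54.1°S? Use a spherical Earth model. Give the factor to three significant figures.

1.23

The equidistant cylindrical projection with φ₀ = 44° has h = 1 (meridians true) and k = cos φ₀ / cos φ along parallels.
Areal scale = h·k = 1 × cos φ₀ / cos φ; at 54.1°, h = 1.000, k = 1.227, so h·k = 1.227.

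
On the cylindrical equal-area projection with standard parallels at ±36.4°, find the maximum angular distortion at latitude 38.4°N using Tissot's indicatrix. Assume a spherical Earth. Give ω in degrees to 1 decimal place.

3.1°

Cylindrical equal-area (φ₀ = 36.4°): h = cos φ / cos 36.4° along meridians, k = cos 36.4° / cos φ along parallels; h·k = 1.
At 38.4°: h = 0.9737, k = 1.027; principal scales a = 1.027, b = 0.9737.
sin(ω/2) = (a − b)/(a + b) = 0.05339/2.001 = 0.02669, so ω = 2 arcsin(0.02669) ≈ 3.1°.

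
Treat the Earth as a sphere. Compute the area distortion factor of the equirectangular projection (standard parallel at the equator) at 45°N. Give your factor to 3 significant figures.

1.41

Plate carrée maps x = Rλ, y = Rφ. The meridian scale is h = 1 and the parallel scale is k = 1/cos φ = sec φ.
Areal scale = h·k = 1 × sec φ; at 45°, h = 1.000, k = 1.414, so h·k = 1.414.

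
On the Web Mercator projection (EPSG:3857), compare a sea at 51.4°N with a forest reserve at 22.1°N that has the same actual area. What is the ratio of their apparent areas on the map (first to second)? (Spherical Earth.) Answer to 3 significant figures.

2.21

Mercator areal scale is sec²φ.
At 51.4°: sec²(51.4°) = 1/0.6239² = 2.569.
At 22.1°: sec²(22.1°) = 1/0.9265² = 1.165.
Ratio = 2.569/1.165 = cos²(22.1°)/cos²(51.4°) ≈ 2.21.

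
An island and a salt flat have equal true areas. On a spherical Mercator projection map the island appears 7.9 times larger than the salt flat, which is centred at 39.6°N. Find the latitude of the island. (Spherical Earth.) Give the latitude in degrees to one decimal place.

74.1°

Mercator areal scale is sec²φ, so apparent-area ratio = sec²φ₁ / sec²φ₂ = cos²φ₂ / cos²φ₁.
cos²φ₂ / cos²φ₁ = 7.9  ⇒  cos φ₁ = cos 39.6° / √7.9 = 0.7705/2.811 = 0.2741.
φ₁ = arccos(0.2741) ≈ 74.1°.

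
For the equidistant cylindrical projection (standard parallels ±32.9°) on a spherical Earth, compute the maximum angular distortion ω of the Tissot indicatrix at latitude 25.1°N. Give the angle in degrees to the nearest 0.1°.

4.3°

The equidistant cylindrical projection with φ₀ = 32.9° has h = 1 (meridians true) and k = cos φ₀ / cos φ along parallels.
At 25.1°: h = 1.000, k = 0.9272; principal scales a = 1.000, b = 0.9272.
sin(ω/2) = (a − b)/(a + b) = 0.07283/1.927 = 0.03779, so ω = 2 arcsin(0.03779) ≈ 4.3°.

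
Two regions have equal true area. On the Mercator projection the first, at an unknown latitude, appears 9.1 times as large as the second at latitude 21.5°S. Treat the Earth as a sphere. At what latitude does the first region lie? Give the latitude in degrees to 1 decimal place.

72.0°

Mercator areal scale is sec²φ, so apparent-area ratio = sec²φ₁ / sec²φ₂ = cos²φ₂ / cos²φ₁.
cos²φ₂ / cos²φ₁ = 9.1  ⇒  cos φ₁ = cos 21.5° / √9.1 = 0.9304/3.017 = 0.3084.
φ₁ = arccos(0.3084) ≈ 72.0°.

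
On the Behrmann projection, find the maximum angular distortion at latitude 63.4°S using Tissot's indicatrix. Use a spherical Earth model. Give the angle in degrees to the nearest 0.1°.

70.6°

Behrmann is a cylindrical equal-area projection with standard parallels at ±30°. A cylindrical equal-area projection with standard parallel φ₀ has meridian scale h = cos φ / cos φ₀ and parallel scale k = cos φ₀ / cos φ (so areas are preserved, h·k = 1).
At 63.4°: h = 0.5170, k = 1.934; principal scales a = 1.934, b = 0.5170.
sin(ω/2) = (a − b)/(a + b) = 1.417/2.451 = 0.5781, so ω = 2 arcsin(0.5781) ≈ 70.6°.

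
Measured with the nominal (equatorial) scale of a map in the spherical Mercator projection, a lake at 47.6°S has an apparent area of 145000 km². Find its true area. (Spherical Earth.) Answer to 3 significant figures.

65900 km²

The Mercator projection is conformal; its linear scale factor is the same in every direction and equals sec φ = 1/cos φ.
Areal scale = k² = sec²φ = 1/cos²(47.6°) = 1/0.6743² = 2.199.
True area = apparent / (areal scale) = 145000 / 2.199 ≈ 65900 km².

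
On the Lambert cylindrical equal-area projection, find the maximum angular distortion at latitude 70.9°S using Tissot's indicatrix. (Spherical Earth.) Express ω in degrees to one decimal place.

107.5°

The Lambert cylindrical equal-area projection is the cylindrical equal-area projection with its standard parallel at the equator (φ₀ = 0). Cylindrical equal-area (φ₀ = 0°): h = cos φ / cos 0° along meridians, k = cos 0° / cos φ along parallels; h·k = 1.
At 70.9°: h = 0.3272, k = 3.056; principal scales a = 3.056, b = 0.3272.
sin(ω/2) = (a − b)/(a + b) = 2.729/3.383 = 0.8066, so ω = 2 arcsin(0.8066) ≈ 107.5°.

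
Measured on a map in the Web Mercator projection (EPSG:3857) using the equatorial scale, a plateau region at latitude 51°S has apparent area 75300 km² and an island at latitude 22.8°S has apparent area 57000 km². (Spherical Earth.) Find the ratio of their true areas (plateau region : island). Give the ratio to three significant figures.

Since Mercator area scale is 1/cos²φ, the true area equals the apparent area multiplied by cos²φ.
True area of plateau region: 75300 × cos²(51°) = 75300 × 0.3960 = 29820 km².
True area of island: 57000 × cos²(22.8°) = 57000 × 0.8498 = 48440 km².
Ratio = 29820 / 48440 ≈ 0.616.

0.616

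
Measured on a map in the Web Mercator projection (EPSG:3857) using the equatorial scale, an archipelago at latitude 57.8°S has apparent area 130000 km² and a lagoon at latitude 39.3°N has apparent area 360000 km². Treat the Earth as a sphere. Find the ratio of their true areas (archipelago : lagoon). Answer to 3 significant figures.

On Mercator the areal scale is sec²φ, so true area = apparent × cos²φ.
True area of archipelago: 130000 × cos²(57.8°) = 130000 × 0.2840 = 36910 km².
True area of lagoon: 360000 × cos²(39.3°) = 360000 × 0.5988 = 215600 km².
Ratio = 36910 / 215600 ≈ 0.171.

0.171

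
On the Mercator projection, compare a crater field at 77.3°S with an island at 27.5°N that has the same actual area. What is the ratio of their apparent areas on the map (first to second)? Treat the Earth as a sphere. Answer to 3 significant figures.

Mercator areal scale is sec²φ.
At 77.3°: sec²(77.3°) = 1/0.2198² = 20.69.
At 27.5°: sec²(27.5°) = 1/0.8870² = 1.271.
Ratio = 20.69/1.271 = cos²(27.5°)/cos²(77.3°) ≈ 16.3.

16.3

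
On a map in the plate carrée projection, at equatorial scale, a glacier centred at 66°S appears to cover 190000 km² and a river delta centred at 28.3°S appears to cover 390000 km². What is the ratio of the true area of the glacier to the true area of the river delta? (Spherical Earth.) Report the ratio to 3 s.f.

On the plate carrée, areal scale = h·k = 1 × sec φ, so true area = apparent × cos φ.
True area of glacier: 190000 × cos(66°) = 190000 × 0.4067 = 77280 km².
True area of river delta: 390000 × cos(28.3°) = 390000 × 0.8805 = 343400 km².
Ratio = 77280 / 343400 ≈ 0.225.

0.225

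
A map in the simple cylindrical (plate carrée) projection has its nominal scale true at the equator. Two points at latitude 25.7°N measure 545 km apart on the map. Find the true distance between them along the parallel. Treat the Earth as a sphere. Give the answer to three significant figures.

Plate carrée maps x = Rλ, y = Rφ. The meridian scale is h = 1 and the parallel scale is k = 1/cos φ = sec φ.
Along the parallel at 25.7°, map distances are exaggerated by k = sec 25.7° = 1.110.
True distance = 545 / 1.110 = 545 × cos 25.7° ≈ 491 km.

491 km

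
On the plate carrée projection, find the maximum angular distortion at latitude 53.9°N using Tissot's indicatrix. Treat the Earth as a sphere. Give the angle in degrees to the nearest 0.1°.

Plate carrée maps x = Rλ, y = Rφ. The meridian scale is h = 1 and the parallel scale is k = 1/cos φ = sec φ.
At 53.9°: h = 1.000, k = 1.697; principal scales a = 1.697, b = 1.000.
sin(ω/2) = (a − b)/(a + b) = 0.6972/2.697 = 0.2585, so ω = 2 arcsin(0.2585) ≈ 30.0°.

30.0°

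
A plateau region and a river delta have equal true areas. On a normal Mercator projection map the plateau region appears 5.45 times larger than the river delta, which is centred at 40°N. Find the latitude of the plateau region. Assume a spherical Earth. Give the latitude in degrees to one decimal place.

70.8°

For equal true areas on Mercator, apparent areas scale as sec²φ, so the ratio is cos²φ₂ / cos²φ₁.
cos²φ₂ / cos²φ₁ = 5.45  ⇒  cos φ₁ = cos 40° / √5.45 = 0.7660/2.335 = 0.3281.
φ₁ = arccos(0.3281) ≈ 70.8°.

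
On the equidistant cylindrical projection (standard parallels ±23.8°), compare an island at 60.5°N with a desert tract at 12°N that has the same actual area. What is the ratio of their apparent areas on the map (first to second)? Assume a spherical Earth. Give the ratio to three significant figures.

1.99

The equidistant cylindrical projection with φ₀ = 23.8° has h = 1 (meridians true) and k = cos φ₀ / cos φ along parallels.
Areal scale at 60.5°: h·k = 1.000 × 1.858 = 1.858.
Areal scale at 12°: h·k = 1.000 × 0.9354 = 0.9354.
Ratio = 1.858/0.9354 ≈ 1.99.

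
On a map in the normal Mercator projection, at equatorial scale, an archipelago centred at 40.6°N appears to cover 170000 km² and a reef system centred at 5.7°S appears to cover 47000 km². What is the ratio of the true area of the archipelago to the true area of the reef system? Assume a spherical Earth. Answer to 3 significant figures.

2.11

On Mercator the areal scale is sec²φ, so true area = apparent × cos²φ.
True area of archipelago: 170000 × cos²(40.6°) = 170000 × 0.5765 = 98000 km².
True area of reef system: 47000 × cos²(5.7°) = 47000 × 0.9901 = 46540 km².
Ratio = 98000 / 46540 ≈ 2.11.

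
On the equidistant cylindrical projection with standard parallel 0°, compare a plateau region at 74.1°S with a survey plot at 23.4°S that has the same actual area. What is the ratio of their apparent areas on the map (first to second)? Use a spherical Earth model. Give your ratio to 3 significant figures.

In the plate carrée (x = Rλ, y = Rφ), meridians are true-scale (h = 1) and parallels are stretched by k = sec φ.
Areal scale at 74.1°: h·k = 1.000 × 3.650 = 3.650.
Areal scale at 23.4°: h·k = 1.000 × 1.090 = 1.090.
Ratio = 3.650/1.090 ≈ 3.35.

3.35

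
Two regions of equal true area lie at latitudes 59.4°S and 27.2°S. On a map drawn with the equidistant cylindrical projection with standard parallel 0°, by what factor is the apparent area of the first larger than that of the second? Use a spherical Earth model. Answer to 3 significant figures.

For the equirectangular projection with φ₀ = 0 (plate carrée), h = 1 along meridians and k = sec φ along parallels.
Areal scale at 59.4°: h·k = 1.000 × 1.964 = 1.964.
Areal scale at 27.2°: h·k = 1.000 × 1.124 = 1.124.
Ratio = 1.964/1.124 ≈ 1.75.

1.75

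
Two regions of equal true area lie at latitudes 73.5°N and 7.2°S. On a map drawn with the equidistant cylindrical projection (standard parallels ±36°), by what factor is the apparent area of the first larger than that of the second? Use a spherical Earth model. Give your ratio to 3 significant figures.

In the equirectangular projection with standard parallel φ₀ = 36° (x = Rλ cos φ₀, y = Rφ), meridians are true-scale (h = 1) and the parallel scale is k = cos φ₀ / cos φ.
Areal scale at 73.5°: h·k = 1.000 × 2.848 = 2.848.
Areal scale at 7.2°: h·k = 1.000 × 0.8154 = 0.8154.
Ratio = 2.848/0.8154 ≈ 3.49.

3.49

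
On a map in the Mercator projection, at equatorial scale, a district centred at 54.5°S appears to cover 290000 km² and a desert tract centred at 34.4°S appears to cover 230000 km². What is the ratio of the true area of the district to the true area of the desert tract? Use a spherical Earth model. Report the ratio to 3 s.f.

0.625

Mercator's areal exaggeration is sec²φ; hence true area = (apparent area) · cos²φ.
True area of district: 290000 × cos²(54.5°) = 290000 × 0.3372 = 97790 km².
True area of desert tract: 230000 × cos²(34.4°) = 230000 × 0.6808 = 156600 km².
Ratio = 97790 / 156600 ≈ 0.625.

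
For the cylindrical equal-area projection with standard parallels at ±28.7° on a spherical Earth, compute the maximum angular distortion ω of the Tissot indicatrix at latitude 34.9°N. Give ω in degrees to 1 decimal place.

A cylindrical equal-area projection with standard parallel φ₀ has meridian scale h = cos φ / cos φ₀ and parallel scale k = cos φ₀ / cos φ (so areas are preserved, h·k = 1).
At 34.9°: h = 0.9350, k = 1.069; principal scales a = 1.069, b = 0.9350.
sin(ω/2) = (a − b)/(a + b) = 0.1345/2.005 = 0.06708, so ω = 2 arcsin(0.06708) ≈ 7.7°.

7.7°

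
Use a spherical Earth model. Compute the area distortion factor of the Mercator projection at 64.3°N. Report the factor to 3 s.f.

The Mercator projection is conformal; its linear scale factor is the same in every direction and equals sec φ = 1/cos φ.
Areal scale = k² = sec²φ = 1/cos²(64.3°) = 1/0.4337² = 5.317.

5.32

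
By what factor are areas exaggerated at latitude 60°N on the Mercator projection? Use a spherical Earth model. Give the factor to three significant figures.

4.00

Mercator is conformal, so the point scale is isotropic: h = k = sec φ = 1/cos φ.
Areal scale = k² = sec²φ = 1/cos²(60°) = 1/0.5000² = 4.000.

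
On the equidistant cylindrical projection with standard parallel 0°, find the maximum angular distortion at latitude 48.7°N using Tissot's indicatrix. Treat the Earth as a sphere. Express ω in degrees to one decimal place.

In the plate carrée (x = Rλ, y = Rφ), meridians are true-scale (h = 1) and parallels are stretched by k = sec φ.
At 48.7°: h = 1.000, k = 1.515; principal scales a = 1.515, b = 1.000.
sin(ω/2) = (a − b)/(a + b) = 0.5151/2.515 = 0.2048, so ω = 2 arcsin(0.2048) ≈ 23.6°.

23.6°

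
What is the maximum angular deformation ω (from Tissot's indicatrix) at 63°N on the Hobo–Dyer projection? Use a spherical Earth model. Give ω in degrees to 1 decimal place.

The Hobo–Dyer projection is cylindrical equal-area with φ₀ = 37.5°. A cylindrical equal-area projection with standard parallel φ₀ has meridian scale h = cos φ / cos φ₀ and parallel scale k = cos φ₀ / cos φ (so areas are preserved, h·k = 1).
At 63°: h = 0.5722, k = 1.748; principal scales a = 1.748, b = 0.5722.
sin(ω/2) = (a − b)/(a + b) = 1.175/2.320 = 0.5066, so ω = 2 arcsin(0.5066) ≈ 60.9°.

60.9°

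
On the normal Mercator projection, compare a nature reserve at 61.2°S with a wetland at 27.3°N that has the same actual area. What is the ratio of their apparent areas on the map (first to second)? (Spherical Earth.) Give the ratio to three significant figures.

Mercator is conformal with k = sec φ, so areal scale = k² = sec²φ.
At 61.2°: sec²(61.2°) = 1/0.4818² = 4.309.
At 27.3°: sec²(27.3°) = 1/0.8886² = 1.266.
Ratio = 4.309/1.266 = cos²(27.3°)/cos²(61.2°) ≈ 3.40.

3.40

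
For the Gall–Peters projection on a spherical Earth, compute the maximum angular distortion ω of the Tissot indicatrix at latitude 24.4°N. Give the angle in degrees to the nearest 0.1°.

28.7°

Gall–Peters is a cylindrical equal-area projection with standard parallels at ±45°. Cylindrical equal-area (φ₀ = 45°): h = cos φ / cos 45° along meridians, k = cos 45° / cos φ along parallels; h·k = 1.
At 24.4°: h = 1.288, k = 0.7765; principal scales a = 1.288, b = 0.7765.
sin(ω/2) = (a − b)/(a + b) = 0.5114/2.064 = 0.2477, so ω = 2 arcsin(0.2477) ≈ 28.7°.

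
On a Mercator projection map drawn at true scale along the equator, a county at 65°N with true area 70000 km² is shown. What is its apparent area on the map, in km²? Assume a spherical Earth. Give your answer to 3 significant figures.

392000 km²

The Mercator projection is conformal; its linear scale factor is the same in every direction and equals sec φ = 1/cos φ.
Areal scale = k² = sec²φ = 1/cos²(65°) = 1/0.4226² = 5.599.
Apparent area = 70000 × 5.599 ≈ 392000 km².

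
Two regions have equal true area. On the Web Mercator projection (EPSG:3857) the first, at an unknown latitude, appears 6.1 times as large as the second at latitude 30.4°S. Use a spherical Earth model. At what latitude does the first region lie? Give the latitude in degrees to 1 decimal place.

69.6°

Mercator areal scale is sec²φ, so apparent-area ratio = sec²φ₁ / sec²φ₂ = cos²φ₂ / cos²φ₁.
cos²φ₂ / cos²φ₁ = 6.1  ⇒  cos φ₁ = cos 30.4° / √6.1 = 0.8625/2.470 = 0.3492.
φ₁ = arccos(0.3492) ≈ 69.6°.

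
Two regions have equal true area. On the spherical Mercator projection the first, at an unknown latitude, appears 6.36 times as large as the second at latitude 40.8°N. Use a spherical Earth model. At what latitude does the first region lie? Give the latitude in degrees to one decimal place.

72.5°

For equal true areas on Mercator, apparent areas scale as sec²φ, so the ratio is cos²φ₂ / cos²φ₁.
cos²φ₂ / cos²φ₁ = 6.36  ⇒  cos φ₁ = cos 40.8° / √6.36 = 0.7570/2.522 = 0.3002.
φ₁ = arccos(0.3002) ≈ 72.5°.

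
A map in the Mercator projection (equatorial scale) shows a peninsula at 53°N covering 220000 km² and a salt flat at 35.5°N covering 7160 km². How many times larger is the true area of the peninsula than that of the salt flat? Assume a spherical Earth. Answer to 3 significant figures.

Mercator's areal exaggeration is sec²φ; hence true area = (apparent area) · cos²φ.
True area of peninsula: 220000 × cos²(53°) = 220000 × 0.3622 = 79680 km².
True area of salt flat: 7160 × cos²(35.5°) = 7160 × 0.6628 = 4746 km².
Ratio = 79680 / 4746 ≈ 16.8.

16.8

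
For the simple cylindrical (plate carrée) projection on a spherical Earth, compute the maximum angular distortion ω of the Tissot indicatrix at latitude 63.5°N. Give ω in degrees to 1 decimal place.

Plate carrée maps x = Rλ, y = Rφ. The meridian scale is h = 1 and the parallel scale is k = 1/cos φ = sec φ.
At 63.5°: h = 1.000, k = 2.241; principal scales a = 2.241, b = 1.000.
sin(ω/2) = (a − b)/(a + b) = 1.241/3.241 = 0.3829, so ω = 2 arcsin(0.3829) ≈ 45.0°.

45.0°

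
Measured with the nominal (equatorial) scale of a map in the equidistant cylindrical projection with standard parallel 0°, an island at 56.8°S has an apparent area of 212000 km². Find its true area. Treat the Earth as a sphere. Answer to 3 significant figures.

116000 km²

In the plate carrée (x = Rλ, y = Rφ), meridians are true-scale (h = 1) and parallels are stretched by k = sec φ.
Areal scale = h·k = 1 × sec φ; at 56.8°, h = 1.000, k = 1.826, so h·k = 1.826.
True area = apparent / (areal scale) = 212000 / 1.826 ≈ 116000 km².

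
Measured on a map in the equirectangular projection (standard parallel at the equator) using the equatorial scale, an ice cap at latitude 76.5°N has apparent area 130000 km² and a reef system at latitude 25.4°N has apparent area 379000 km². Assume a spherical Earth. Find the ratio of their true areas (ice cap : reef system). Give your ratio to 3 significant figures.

0.0886

On the plate carrée, areal scale = h·k = 1 × sec φ, so true area = apparent × cos φ.
True area of ice cap: 130000 × cos(76.5°) = 130000 × 0.2334 = 30350 km².
True area of reef system: 379000 × cos(25.4°) = 379000 × 0.9033 = 342400 km².
Ratio = 30350 / 342400 ≈ 0.0886.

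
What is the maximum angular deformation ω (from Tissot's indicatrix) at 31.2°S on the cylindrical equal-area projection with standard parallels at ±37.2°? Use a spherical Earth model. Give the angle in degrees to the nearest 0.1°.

8.2°

Cylindrical equal-area (φ₀ = 37.2°): h = cos φ / cos 37.2° along meridians, k = cos 37.2° / cos φ along parallels; h·k = 1.
At 31.2°: h = 1.074, k = 0.9312; principal scales a = 1.074, b = 0.9312.
sin(ω/2) = (a − b)/(a + b) = 0.1426/2.005 = 0.07114, so ω = 2 arcsin(0.07114) ≈ 8.2°.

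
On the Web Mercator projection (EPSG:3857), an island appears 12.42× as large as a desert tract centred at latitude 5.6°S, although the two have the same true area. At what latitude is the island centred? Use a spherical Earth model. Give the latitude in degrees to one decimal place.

Mercator areal scale is sec²φ, so apparent-area ratio = sec²φ₁ / sec²φ₂ = cos²φ₂ / cos²φ₁.
cos²φ₂ / cos²φ₁ = 12.42  ⇒  cos φ₁ = cos 5.6° / √12.42 = 0.9952/3.524 = 0.2824.
φ₁ = arccos(0.2824) ≈ 73.6°.

73.6°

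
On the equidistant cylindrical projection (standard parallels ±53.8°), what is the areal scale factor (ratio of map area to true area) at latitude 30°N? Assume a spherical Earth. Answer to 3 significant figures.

In the equirectangular projection with standard parallel φ₀ = 53.8° (x = Rλ cos φ₀, y = Rφ), meridians are true-scale (h = 1) and the parallel scale is k = cos φ₀ / cos φ.
Areal scale = h·k = 1 × cos φ₀ / cos φ; at 30°, h = 1.000, k = 0.6820, so h·k = 0.6820.

0.682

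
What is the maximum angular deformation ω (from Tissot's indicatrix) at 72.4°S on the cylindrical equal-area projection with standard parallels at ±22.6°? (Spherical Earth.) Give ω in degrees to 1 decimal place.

107.5°

A cylindrical equal-area projection with standard parallel φ₀ has meridian scale h = cos φ / cos φ₀ and parallel scale k = cos φ₀ / cos φ (so areas are preserved, h·k = 1).
At 72.4°: h = 0.3275, k = 3.053; principal scales a = 3.053, b = 0.3275.
sin(ω/2) = (a − b)/(a + b) = 2.726/3.381 = 0.8062, so ω = 2 arcsin(0.8062) ≈ 107.5°.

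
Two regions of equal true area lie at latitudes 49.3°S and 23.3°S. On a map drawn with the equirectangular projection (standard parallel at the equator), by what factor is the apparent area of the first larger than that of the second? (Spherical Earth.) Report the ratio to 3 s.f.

1.41

For the equirectangular projection with φ₀ = 0 (plate carrée), h = 1 along meridians and k = sec φ along parallels.
Areal scale at 49.3°: h·k = 1.000 × 1.534 = 1.534.
Areal scale at 23.3°: h·k = 1.000 × 1.089 = 1.089.
Ratio = 1.534/1.089 ≈ 1.41.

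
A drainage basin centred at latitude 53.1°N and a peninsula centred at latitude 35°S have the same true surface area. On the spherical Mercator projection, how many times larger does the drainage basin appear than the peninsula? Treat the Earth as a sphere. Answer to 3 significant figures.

Mercator areal scale is sec²φ.
At 53.1°: sec²(53.1°) = 1/0.6004² = 2.774.
At 35°: sec²(35°) = 1/0.8192² = 1.490.
Ratio = 2.774/1.490 = cos²(35°)/cos²(53.1°) ≈ 1.86.

1.86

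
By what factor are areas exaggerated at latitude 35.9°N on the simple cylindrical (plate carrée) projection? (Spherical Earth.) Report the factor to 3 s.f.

1.23

Plate carrée maps x = Rλ, y = Rφ. The meridian scale is h = 1 and the parallel scale is k = 1/cos φ = sec φ.
Areal scale = h·k = 1 × sec φ; at 35.9°, h = 1.000, k = 1.235, so h·k = 1.235.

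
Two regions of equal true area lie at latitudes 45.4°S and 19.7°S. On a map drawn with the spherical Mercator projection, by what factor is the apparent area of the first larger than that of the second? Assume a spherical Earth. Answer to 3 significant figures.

1.80

On Mercator, area is exaggerated by sec²φ = 1/cos²φ.
At 45.4°: sec²(45.4°) = 1/0.7022² = 2.028.
At 19.7°: sec²(19.7°) = 1/0.9415² = 1.128.
Ratio = 2.028/1.128 = cos²(19.7°)/cos²(45.4°) ≈ 1.80.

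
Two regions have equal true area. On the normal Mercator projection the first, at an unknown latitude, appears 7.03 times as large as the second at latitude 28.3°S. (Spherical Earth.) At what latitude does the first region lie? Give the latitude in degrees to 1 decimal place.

70.6°

Mercator areal scale is sec²φ, so apparent-area ratio = sec²φ₁ / sec²φ₂ = cos²φ₂ / cos²φ₁.
cos²φ₂ / cos²φ₁ = 7.03  ⇒  cos φ₁ = cos 28.3° / √7.03 = 0.8805/2.651 = 0.3321.
φ₁ = arccos(0.3321) ≈ 70.6°.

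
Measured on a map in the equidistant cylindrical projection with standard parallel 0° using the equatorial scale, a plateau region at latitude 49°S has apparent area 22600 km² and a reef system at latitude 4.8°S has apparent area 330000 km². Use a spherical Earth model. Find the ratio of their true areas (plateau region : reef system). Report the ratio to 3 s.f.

On the plate carrée, areal scale = h·k = 1 × sec φ, so true area = apparent × cos φ.
True area of plateau region: 22600 × cos(49°) = 22600 × 0.6561 = 14830 km².
True area of reef system: 330000 × cos(4.8°) = 330000 × 0.9965 = 328800 km².
Ratio = 14830 / 328800 ≈ 0.0451.

0.0451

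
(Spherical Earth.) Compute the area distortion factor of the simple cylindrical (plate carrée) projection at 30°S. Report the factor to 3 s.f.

Plate carrée maps x = Rλ, y = Rφ. The meridian scale is h = 1 and the parallel scale is k = 1/cos φ = sec φ.
Areal scale = h·k = 1 × sec φ; at 30°, h = 1.000, k = 1.155, so h·k = 1.155.

1.15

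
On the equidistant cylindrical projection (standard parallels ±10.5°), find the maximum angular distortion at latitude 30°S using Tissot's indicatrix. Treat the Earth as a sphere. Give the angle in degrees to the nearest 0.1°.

7.3°

The equidistant cylindrical projection with φ₀ = 10.5° has h = 1 (meridians true) and k = cos φ₀ / cos φ along parallels.
At 30°: h = 1.000, k = 1.135; principal scales a = 1.135, b = 1.000.
sin(ω/2) = (a − b)/(a + b) = 0.1354/2.135 = 0.06339, so ω = 2 arcsin(0.06339) ≈ 7.3°.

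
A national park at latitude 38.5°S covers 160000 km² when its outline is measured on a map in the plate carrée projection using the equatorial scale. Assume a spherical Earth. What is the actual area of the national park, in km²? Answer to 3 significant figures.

Plate carrée maps x = Rλ, y = Rφ. The meridian scale is h = 1 and the parallel scale is k = 1/cos φ = sec φ.
Areal scale = h·k = 1 × sec φ; at 38.5°, h = 1.000, k = 1.278, so h·k = 1.278.
True area = apparent / (areal scale) = 160000 / 1.278 ≈ 125000 km².

125000 km²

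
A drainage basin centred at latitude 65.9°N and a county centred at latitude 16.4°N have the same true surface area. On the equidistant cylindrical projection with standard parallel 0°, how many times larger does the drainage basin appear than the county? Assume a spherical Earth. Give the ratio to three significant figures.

2.35

Plate carrée maps x = Rλ, y = Rφ. The meridian scale is h = 1 and the parallel scale is k = 1/cos φ = sec φ.
Areal scale at 65.9°: h·k = 1.000 × 2.449 = 2.449.
Areal scale at 16.4°: h·k = 1.000 × 1.042 = 1.042.
Ratio = 2.449/1.042 ≈ 2.35.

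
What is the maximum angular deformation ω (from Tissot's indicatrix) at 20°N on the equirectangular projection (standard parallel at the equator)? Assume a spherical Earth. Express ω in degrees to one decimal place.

3.6°

For the equirectangular projection with φ₀ = 0 (plate carrée), h = 1 along meridians and k = sec φ along parallels.
At 20°: h = 1.000, k = 1.064; principal scales a = 1.064, b = 1.000.
sin(ω/2) = (a − b)/(a + b) = 0.06418/2.064 = 0.03109, so ω = 2 arcsin(0.03109) ≈ 3.6°.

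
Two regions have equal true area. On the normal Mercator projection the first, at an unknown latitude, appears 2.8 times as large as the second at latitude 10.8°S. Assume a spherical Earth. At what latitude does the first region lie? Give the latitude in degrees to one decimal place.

Mercator areal scale is sec²φ, so apparent-area ratio = sec²φ₁ / sec²φ₂ = cos²φ₂ / cos²φ₁.
cos²φ₂ / cos²φ₁ = 2.8  ⇒  cos φ₁ = cos 10.8° / √2.8 = 0.9823/1.673 = 0.5870.
φ₁ = arccos(0.5870) ≈ 54.1°.

54.1°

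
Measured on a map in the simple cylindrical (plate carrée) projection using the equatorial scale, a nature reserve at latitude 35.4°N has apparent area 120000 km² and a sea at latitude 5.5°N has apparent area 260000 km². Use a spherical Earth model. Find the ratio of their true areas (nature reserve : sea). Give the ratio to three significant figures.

Plate carrée has h = 1 and k = sec φ, giving areal scale sec φ; true area = (apparent area) · cos φ.
True area of nature reserve: 120000 × cos(35.4°) = 120000 × 0.8151 = 97820 km².
True area of sea: 260000 × cos(5.5°) = 260000 × 0.9954 = 258800 km².
Ratio = 97820 / 258800 ≈ 0.378.

0.378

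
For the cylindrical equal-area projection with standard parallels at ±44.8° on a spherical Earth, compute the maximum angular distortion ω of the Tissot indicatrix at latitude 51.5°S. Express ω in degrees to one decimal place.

15.0°

Cylindrical equal-area (φ₀ = 44.8°): h = cos φ / cos 44.8° along meridians, k = cos 44.8° / cos φ along parallels; h·k = 1.
At 51.5°: h = 0.8773, k = 1.140; principal scales a = 1.140, b = 0.8773.
sin(ω/2) = (a − b)/(a + b) = 0.2625/2.017 = 0.1302, so ω = 2 arcsin(0.1302) ≈ 15.0°.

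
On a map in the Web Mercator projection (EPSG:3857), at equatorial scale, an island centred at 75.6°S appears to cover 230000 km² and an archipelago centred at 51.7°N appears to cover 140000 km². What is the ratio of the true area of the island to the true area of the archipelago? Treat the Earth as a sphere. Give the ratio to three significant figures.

Since Mercator area scale is 1/cos²φ, the true area equals the apparent area multiplied by cos²φ.
True area of island: 230000 × cos²(75.6°) = 230000 × 0.06185 = 14220 km².
True area of archipelago: 140000 × cos²(51.7°) = 140000 × 0.3841 = 53780 km².
Ratio = 14220 / 53780 ≈ 0.265.

0.265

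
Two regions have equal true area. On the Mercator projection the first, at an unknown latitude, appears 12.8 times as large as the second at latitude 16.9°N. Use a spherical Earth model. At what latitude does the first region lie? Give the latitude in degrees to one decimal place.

On Mercator, (apparent₁)/(apparent₂) = sec²φ₁ / sec²φ₂ when true areas are equal.
cos²φ₂ / cos²φ₁ = 12.8  ⇒  cos φ₁ = cos 16.9° / √12.8 = 0.9568/3.578 = 0.2674.
φ₁ = arccos(0.2674) ≈ 74.5°.

74.5°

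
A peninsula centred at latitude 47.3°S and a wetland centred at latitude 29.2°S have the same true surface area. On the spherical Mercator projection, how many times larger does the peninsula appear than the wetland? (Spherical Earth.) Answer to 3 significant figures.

Mercator areal scale is sec²φ.
At 47.3°: sec²(47.3°) = 1/0.6782² = 2.174.
At 29.2°: sec²(29.2°) = 1/0.8729² = 1.312.
Ratio = 2.174/1.312 = cos²(29.2°)/cos²(47.3°) ≈ 1.66.

1.66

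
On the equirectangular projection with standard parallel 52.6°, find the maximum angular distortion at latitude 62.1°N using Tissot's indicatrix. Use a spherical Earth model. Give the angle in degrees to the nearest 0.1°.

14.9°

In the equirectangular projection with standard parallel φ₀ = 52.6° (x = Rλ cos φ₀, y = Rφ), meridians are true-scale (h = 1) and the parallel scale is k = cos φ₀ / cos φ.
At 62.1°: h = 1.000, k = 1.298; principal scales a = 1.298, b = 1.000.
sin(ω/2) = (a − b)/(a + b) = 0.2980/2.298 = 0.1297, so ω = 2 arcsin(0.1297) ≈ 14.9°.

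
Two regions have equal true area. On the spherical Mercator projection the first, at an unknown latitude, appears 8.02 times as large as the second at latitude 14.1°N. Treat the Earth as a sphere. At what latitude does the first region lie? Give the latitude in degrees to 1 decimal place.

Mercator areal scale is sec²φ, so apparent-area ratio = sec²φ₁ / sec²φ₂ = cos²φ₂ / cos²φ₁.
cos²φ₂ / cos²φ₁ = 8.02  ⇒  cos φ₁ = cos 14.1° / √8.02 = 0.9699/2.832 = 0.3425.
φ₁ = arccos(0.3425) ≈ 70.0°.

70.0°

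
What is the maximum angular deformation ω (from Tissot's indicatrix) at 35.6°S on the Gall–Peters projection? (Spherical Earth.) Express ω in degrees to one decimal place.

16.0°

Gall–Peters is a cylindrical equal-area projection with standard parallels at ±45°. Cylindrical equal-area (φ₀ = 45°): h = cos φ / cos 45° along meridians, k = cos 45° / cos φ along parallels; h·k = 1.
At 35.6°: h = 1.150, k = 0.8696; principal scales a = 1.150, b = 0.8696.
sin(ω/2) = (a − b)/(a + b) = 0.2803/2.020 = 0.1388, so ω = 2 arcsin(0.1388) ≈ 16.0°.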